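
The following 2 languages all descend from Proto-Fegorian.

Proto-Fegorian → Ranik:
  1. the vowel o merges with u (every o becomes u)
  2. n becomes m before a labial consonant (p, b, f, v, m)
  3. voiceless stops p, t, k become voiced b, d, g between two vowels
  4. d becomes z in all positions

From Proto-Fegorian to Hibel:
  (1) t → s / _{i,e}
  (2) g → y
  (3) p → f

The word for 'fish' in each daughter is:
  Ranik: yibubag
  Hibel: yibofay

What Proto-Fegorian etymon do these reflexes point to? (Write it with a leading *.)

*yibopag

Position 5: Ranik has b, Hibel has f. Taking the neighbouring segments as reconstructed: Ranik b could go back to *p or *b; Hibel f could go back to *p or *f — the one source consistent with every daughter is *p.
Position 4: Ranik has u, Hibel has o. Hibel preserves o here (none of its changes turn any other segment into o), so the proto-segment is *o.
Position 7: Ranik has g, Hibel has y. Taking the neighbouring segments as reconstructed: Ranik g can only go back to *g; Hibel y could go back to *g or *y — the one source consistent with every daughter is *g.
Continuing position by position gives *yibopag; check it forward:
Ranik: start from *yibopag.
  rule 1 (vowel merger): yibopag → yibupag
  rule 2: no change — yibupag
  rule 3 (intervocalic voicing): yibupag → yibubag
  rule 4: no change — yibubag
  ⇒ Ranik yibubag
Hibel: *yibopag > yibopay > yibofay  (by unconditioned shift, unconditioned shift)
*yibopag is the unique common source.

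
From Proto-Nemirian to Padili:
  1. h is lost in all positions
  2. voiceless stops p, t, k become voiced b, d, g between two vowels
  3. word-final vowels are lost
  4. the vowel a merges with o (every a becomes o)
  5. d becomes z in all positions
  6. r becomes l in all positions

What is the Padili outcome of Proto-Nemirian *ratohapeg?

lozoobeg

Padili: start from *ratohapeg.
  rule 1 (h-loss): ratohapeg → ratoapeg
  rule 2 (intervocalic voicing): ratoapeg → radoabeg
  rule 3: no change — radoabeg
  rule 4 (vowel merger): radoabeg → rodoobeg
  rule 5 (unconditioned shift): rodoobeg → rozoobeg
  rule 6 (unconditioned shift): rozoobeg → lozoobeg
  ⇒ Padili lozoobeg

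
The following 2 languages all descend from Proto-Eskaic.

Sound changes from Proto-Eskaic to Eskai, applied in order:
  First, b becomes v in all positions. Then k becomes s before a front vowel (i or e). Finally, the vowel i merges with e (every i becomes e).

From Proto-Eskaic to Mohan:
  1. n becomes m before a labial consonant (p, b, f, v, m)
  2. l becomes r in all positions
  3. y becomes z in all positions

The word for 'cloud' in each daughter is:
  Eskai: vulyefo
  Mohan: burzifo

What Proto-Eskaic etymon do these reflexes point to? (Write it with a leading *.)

*bulyifo

Position 1: Eskai has v, Mohan has b. Mohan preserves b here (none of its changes turn any other segment into b), so the proto-segment is *b.
Position 4: Eskai has y, Mohan has z. Eskai preserves y here (none of its changes turn any other segment into y), so the proto-segment is *y.
Position 5: Eskai has e, Mohan has i. Mohan preserves i here (none of its changes turn any other segment into i), so the proto-segment is *i.
Verify the candidate proto-form against each daughter:
Eskai: *bulyifo > vulyifo > vulyefo  (by unconditioned shift, vowel merger)
Mohan: *bulyifo > buryifo > burzifo  (by unconditioned shift, unconditioned shift)
*bulyifo is the unique common source.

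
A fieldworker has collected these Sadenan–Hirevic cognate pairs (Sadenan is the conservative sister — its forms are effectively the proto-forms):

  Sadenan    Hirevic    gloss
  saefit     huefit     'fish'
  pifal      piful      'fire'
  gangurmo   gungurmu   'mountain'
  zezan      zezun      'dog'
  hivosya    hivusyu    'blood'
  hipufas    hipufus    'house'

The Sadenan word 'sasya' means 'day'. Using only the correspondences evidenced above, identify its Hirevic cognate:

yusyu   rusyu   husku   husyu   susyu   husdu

husyu

saefit ~ huefit — Sadenan s corresponds to Hirevic h word-initially before a back vowel.
pifal ~ piful, hipufas ~ hipufus — Sadenan a corresponds to Hirevic u after a consonant, before a consonant other than r, m, n, p, b, f, v.
hivosya ~ hivusyu — Sadenan a corresponds to Hirevic u word-finally.
Applying these to Sadenan 'sasya':
  sasya → hasya   (s→h word-initially before a back vowel)
  hasya → husya   (a→u after a consonant, before a consonant other than r, m, n, p, b, f, v)
  husya → husyu   (a→u word-finally)
So the Hirevic cognate is 'husyu'.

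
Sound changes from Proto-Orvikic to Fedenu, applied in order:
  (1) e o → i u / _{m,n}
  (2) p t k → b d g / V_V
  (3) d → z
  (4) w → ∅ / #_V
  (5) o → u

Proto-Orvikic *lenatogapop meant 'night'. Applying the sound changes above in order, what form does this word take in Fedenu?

linazugabup

Fedenu: *lenatogapop > linatogapop > linadogabop > linazogabop > linazugabup  (by pre-nasal raising, intervocalic voicing, unconditioned shift, vowel merger)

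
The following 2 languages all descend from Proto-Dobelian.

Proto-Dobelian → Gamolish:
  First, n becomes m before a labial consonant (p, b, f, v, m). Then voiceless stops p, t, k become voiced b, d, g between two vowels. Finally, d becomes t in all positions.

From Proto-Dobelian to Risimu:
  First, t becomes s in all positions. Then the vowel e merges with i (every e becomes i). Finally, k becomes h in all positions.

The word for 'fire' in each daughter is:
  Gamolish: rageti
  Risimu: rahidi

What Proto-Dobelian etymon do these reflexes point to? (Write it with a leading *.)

Position 4: Gamolish has e, Risimu has i. Gamolish preserves e here (none of its changes turn any other segment into e), so the proto-segment is *e.
Position 3: Gamolish has g, Risimu has h. Taking the neighbouring segments as reconstructed: Gamolish g could go back to *k or *g; Risimu h could go back to *k or *h — the one source consistent with every daughter is *k.
Verify the candidate proto-form against each daughter:
Gamolish: *rakedi > ragedi > rageti  (by intervocalic voicing, unconditioned shift)
Risimu: start from *rakedi.
  rule 1: no change — rakedi
  rule 2 (vowel merger): rakedi → rakidi
  rule 3 (unconditioned shift): rakidi → rahidi
  ⇒ Risimu rahidi
No other proto-form is consistent with every reflex, so the reconstruction is *rakedi.

*rakedi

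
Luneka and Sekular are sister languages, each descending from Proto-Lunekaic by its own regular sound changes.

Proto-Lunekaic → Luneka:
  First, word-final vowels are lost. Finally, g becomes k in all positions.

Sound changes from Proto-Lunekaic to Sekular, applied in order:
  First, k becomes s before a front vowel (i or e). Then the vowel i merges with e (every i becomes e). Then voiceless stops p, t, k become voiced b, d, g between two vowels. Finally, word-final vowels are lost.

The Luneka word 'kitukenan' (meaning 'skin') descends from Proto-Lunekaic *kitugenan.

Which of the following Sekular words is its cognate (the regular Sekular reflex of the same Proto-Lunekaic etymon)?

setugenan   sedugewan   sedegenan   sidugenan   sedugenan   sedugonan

Sekular: start from *kitugenan.
  rule 1 (palatalisation): kitugenan → situgenan
  rule 2 (vowel merger): situgenan → setugenan
  rule 3 (intervocalic voicing): setugenan → sedugenan
  rule 4: no change — sedugenan
  ⇒ Sekular sedugenan
Among the options, 'sedugenan' alone shows every Sekular change applied in order.

sedugenan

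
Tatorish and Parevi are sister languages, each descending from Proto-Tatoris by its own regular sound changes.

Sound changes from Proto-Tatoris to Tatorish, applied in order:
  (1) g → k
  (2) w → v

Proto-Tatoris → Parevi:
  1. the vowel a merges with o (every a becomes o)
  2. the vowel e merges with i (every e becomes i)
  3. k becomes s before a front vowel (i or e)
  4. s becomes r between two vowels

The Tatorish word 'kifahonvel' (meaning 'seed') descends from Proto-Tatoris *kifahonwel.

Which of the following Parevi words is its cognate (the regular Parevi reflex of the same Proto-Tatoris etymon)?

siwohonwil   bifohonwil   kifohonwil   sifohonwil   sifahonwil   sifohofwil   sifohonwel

sifohonwil

Parevi: *kifahonwel > kifohonwel > kifohonwil > sifohonwil  (by vowel merger, vowel merger, palatalisation)
The other candidates each miss or misapply at least one Parevi change.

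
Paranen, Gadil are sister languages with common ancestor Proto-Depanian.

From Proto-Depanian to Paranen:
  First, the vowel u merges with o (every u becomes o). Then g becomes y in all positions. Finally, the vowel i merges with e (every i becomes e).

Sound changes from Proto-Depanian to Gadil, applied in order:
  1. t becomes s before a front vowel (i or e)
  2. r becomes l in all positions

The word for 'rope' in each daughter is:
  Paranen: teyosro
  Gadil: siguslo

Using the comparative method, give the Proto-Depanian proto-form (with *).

*tigusro

Position 1: Paranen has t, Gadil has s. Paranen preserves t here (none of its changes turn any other segment into t), so the proto-segment is *t.
Position 4: Paranen has o, Gadil has u. Gadil preserves u here (none of its changes turn any other segment into u), so the proto-segment is *u.
Verify the candidate proto-form against each daughter:
Paranen: *tigusro > tigosro > tiyosro > teyosro  (by vowel merger, unconditioned shift, vowel merger)
Gadil: start from *tigusro.
  rule 1 (palatalisation): tigusro → sigusro
  rule 2 (unconditioned shift): sigusro → siguslo
  ⇒ Gadil siguslo
*tigusro is the unique common source.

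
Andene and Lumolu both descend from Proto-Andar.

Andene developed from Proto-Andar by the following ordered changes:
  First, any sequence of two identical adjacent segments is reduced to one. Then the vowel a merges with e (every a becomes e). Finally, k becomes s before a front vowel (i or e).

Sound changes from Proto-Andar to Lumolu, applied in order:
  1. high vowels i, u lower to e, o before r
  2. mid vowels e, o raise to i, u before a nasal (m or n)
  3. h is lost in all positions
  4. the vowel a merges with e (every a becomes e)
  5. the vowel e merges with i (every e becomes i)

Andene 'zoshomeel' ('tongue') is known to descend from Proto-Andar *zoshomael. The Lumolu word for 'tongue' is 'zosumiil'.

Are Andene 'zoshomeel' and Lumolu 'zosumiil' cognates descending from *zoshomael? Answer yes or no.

yes

Derive the expected Lumolu reflex of *zoshomael:
Lumolu: *zoshomael
  zoshomael (rule 1 does not apply)
  zoshomael → zoshumael   [pre-nasal raising]
  zoshumael → zosumael   [h-loss]
  zosumael → zosumeel   [vowel merger]
  zosumeel → zosumiil   [vowel merger]
  giving Lumolu zosumiil.
Lumolu 'zosumiil' matches the regular reflex exactly, so the pair is cognate.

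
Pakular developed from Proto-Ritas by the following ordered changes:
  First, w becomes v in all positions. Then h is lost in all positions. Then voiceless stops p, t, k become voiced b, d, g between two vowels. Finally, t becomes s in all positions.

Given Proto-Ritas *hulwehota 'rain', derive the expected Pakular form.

Pakular: *hulwehota
  hulwehota → hulvehota   [unconditioned shift]
  hulvehota → ulveota   [h-loss]
  ulveota → ulveoda   [intervocalic voicing]
  ulveoda (rule 4 does not apply)
  giving Pakular ulveoda.

ulveoda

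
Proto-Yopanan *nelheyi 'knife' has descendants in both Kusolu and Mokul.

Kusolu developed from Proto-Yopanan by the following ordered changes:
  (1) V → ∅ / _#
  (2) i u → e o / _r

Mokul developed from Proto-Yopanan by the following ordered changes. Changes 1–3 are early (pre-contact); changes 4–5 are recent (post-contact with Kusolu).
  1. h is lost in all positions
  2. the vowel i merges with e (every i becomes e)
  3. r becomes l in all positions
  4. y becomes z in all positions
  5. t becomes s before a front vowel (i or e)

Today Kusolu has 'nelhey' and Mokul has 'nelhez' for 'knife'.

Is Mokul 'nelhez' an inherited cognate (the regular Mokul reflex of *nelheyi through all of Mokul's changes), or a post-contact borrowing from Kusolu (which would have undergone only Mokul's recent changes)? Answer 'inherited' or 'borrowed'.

borrowed

If inherited, *nelheyi would pass through all of Mokul's changes:
Mokul: *nelheyi
  nelheyi → neleyi   [h-loss]
  neleyi → neleye   [vowel merger]
  neleye (rule 3 does not apply)
  neleye → neleze   [unconditioned shift]
  neleze (rule 5 does not apply)
  giving Mokul neleze.
If borrowed from Kusolu 'nelhey' after the early changes, it would undergo only the recent ones:
  rule 4 (unconditioned shift): nelhey → nelhez
  rule 5 (palatalisation): no change (nelhez)
  ⇒ as a loan: nelhez
Mokul 'nelhez' matches the loan outcome 'nelhez', not the inherited 'neleze' — it skipped the early Mokul changes, so it was borrowed from Kusolu.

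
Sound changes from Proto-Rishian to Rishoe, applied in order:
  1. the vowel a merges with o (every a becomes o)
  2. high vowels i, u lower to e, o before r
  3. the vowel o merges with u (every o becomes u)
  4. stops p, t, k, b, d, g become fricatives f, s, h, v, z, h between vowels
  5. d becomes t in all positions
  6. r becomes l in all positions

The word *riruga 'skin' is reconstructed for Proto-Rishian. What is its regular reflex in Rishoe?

leluhu

Rishoe: start from *riruga.
  rule 1 (vowel merger): riruga → rirugo
  rule 2 (pre-rhotic lowering): rirugo → rerugo
  rule 3 (vowel merger): rerugo → rerugu
  rule 4 (intervocalic lenition): rerugu → reruhu
  rule 5: no change — reruhu
  rule 6 (unconditioned shift): reruhu → leluhu
  ⇒ Rishoe leluhu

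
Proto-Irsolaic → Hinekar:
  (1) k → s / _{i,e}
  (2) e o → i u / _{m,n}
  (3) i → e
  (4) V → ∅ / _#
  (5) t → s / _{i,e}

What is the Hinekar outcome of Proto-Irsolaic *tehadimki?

sehadems

Hinekar: *tehadimki > tehadimsi > tehademse > tehadems > sehadems  (by palatalisation, vowel merger, apocope, palatalisation)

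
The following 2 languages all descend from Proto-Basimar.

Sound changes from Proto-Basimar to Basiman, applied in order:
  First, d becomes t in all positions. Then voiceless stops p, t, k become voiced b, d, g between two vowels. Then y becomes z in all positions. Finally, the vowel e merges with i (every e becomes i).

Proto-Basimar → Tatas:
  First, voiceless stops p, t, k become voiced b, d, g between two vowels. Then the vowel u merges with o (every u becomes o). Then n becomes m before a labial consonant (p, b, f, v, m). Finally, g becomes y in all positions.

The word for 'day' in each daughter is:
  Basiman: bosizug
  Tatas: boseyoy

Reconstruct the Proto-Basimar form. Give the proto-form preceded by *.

Position 4: Basiman has i, Tatas has e. Tatas preserves e here (none of its changes turn any other segment into e), so the proto-segment is *e.
Position 7: Basiman has g, Tatas has y. Taking the neighbouring segments as reconstructed: Basiman g can only go back to *g; Tatas y could go back to *g or *y — the one source consistent with every daughter is *g.
Verify the candidate proto-form against each daughter:
Basiman: start from *boseyug.
  rule 1: no change — boseyug
  rule 2: no change — boseyug
  rule 3 (unconditioned shift): boseyug → bosezug
  rule 4 (vowel merger): bosezug → bosizug
  ⇒ Basiman bosizug
Tatas: *boseyug > boseyog > boseyoy  (by vowel merger, unconditioned shift)
No other proto-form is consistent with every reflex, so the reconstruction is *boseyug.

*boseyug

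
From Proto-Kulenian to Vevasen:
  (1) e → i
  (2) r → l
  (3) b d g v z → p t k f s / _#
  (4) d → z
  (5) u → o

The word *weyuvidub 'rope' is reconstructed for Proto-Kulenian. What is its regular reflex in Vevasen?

wiyovizop

Vevasen: start from *weyuvidub.
  rule 1 (vowel merger): weyuvidub → wiyuvidub
  rule 2: no change — wiyuvidub
  rule 3 (final devoicing): wiyuvidub → wiyuvidup
  rule 4 (unconditioned shift): wiyuvidup → wiyuvizup
  rule 5 (vowel merger): wiyuvizup → wiyovizop
  ⇒ Vevasen wiyovizop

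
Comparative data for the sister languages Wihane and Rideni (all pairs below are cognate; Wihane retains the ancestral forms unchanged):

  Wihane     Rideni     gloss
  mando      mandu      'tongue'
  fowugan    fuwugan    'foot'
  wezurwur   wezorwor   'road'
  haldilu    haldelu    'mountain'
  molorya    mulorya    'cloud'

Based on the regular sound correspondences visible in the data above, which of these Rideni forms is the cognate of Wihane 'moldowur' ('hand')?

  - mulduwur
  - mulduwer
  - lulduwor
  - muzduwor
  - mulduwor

mulduwor

fowugan ~ fuwugan, molorya ~ mulorya — Wihane o corresponds to Rideni u after a consonant, before a consonant other than r, m, n, p, b, f, v.
wezurwur ~ wezorwor — Wihane u corresponds to Rideni o after a consonant, before r.
Applying these to Wihane 'moldowur':
  moldowur → muldowur   (o→u after a consonant, before a consonant other than r, m, n, p, b, f, v)
  muldowur → mulduwur   (o→u after a consonant, before a consonant other than r, m, n, p, b, f, v)
  mulduwur → mulduwor   (u→o after a consonant, before r)
So the Rideni cognate is 'mulduwor'.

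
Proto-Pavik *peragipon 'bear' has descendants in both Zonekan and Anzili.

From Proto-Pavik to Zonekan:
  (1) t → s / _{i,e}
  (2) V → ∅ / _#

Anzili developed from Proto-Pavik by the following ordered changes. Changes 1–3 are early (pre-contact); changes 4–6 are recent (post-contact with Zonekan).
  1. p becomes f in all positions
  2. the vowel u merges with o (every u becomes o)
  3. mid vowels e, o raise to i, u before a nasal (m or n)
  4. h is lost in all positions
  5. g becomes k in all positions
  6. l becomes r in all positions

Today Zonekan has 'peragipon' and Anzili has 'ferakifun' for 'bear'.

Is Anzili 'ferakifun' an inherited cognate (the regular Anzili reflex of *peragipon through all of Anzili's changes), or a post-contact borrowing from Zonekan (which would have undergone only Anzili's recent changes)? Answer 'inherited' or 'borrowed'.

inherited

If inherited, *peragipon would pass through all of Anzili's changes:
Anzili: *peragipon
  peragipon → feragifon   [unconditioned shift]
  feragifon (rule 2 does not apply)
  feragifon → feragifun   [pre-nasal raising]
  feragifun (rule 4 does not apply)
  feragifun → ferakifun   [unconditioned shift]
  ferakifun (rule 6 does not apply)
  giving Anzili ferakifun.
If borrowed from Zonekan 'peragipon' after the early changes, it would undergo only the recent ones:
  rule 4 (h-loss): no change (peragipon)
  rule 5 (unconditioned shift): peragipon → perakipon
  rule 6 (unconditioned shift): no change (perakipon)
  ⇒ as a loan: perakipon
Anzili 'ferakifun' matches the inherited outcome exactly, so it is an inherited cognate, not a loan.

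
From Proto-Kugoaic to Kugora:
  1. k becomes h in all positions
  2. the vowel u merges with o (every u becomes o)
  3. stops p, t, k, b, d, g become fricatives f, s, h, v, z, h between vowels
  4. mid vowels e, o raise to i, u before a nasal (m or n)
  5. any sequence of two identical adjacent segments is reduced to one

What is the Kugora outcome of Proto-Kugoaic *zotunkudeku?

Kugora: start from *zotunkudeku.
  rule 1 (unconditioned shift): zotunkudeku → zotunhudehu
  rule 2 (vowel merger): zotunhudehu → zotonhodeho
  rule 3 (intervocalic lenition): zotonhodeho → zosonhozeho
  rule 4 (pre-nasal raising): zosonhozeho → zosunhozeho
  rule 5: no change — zosunhozeho
  ⇒ Kugora zosunhozeho

zosunhozeho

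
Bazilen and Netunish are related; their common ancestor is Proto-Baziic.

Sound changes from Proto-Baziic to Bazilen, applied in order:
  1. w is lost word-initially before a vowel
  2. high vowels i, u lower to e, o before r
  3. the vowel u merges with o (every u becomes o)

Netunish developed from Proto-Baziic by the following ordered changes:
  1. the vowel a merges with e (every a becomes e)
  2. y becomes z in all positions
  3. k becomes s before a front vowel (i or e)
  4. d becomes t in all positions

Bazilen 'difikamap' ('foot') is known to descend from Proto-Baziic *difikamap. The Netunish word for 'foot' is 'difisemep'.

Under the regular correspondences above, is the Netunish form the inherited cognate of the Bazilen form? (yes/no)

Derive the expected Netunish reflex of *difikamap:
Netunish: *difikamap
  difikamap → difikemep   [vowel merger]
  difikemep (rule 2 does not apply)
  difikemep → difisemep   [palatalisation]
  difisemep → tifisemep   [unconditioned shift]
  giving Netunish tifisemep.
The regular Netunish reflex would be 'tifisemep', but the attested form is 'difisemep'. The correspondence is irregular, so they are not cognates (the Netunish form has a different source).

no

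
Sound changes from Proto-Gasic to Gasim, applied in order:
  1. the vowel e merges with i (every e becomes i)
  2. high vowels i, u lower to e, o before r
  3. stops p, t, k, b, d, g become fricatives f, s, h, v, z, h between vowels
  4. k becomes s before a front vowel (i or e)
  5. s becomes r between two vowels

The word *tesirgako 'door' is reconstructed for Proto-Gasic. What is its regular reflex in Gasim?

tirergaho

Gasim: start from *tesirgako.
  rule 1 (vowel merger): tesirgako → tisirgako
  rule 2 (pre-rhotic lowering): tisirgako → tisergako
  rule 3 (intervocalic lenition): tisergako → tisergaho
  rule 4: no change — tisergaho
  rule 5 (rhotacism): tisergaho → tirergaho
  ⇒ Gasim tirergaho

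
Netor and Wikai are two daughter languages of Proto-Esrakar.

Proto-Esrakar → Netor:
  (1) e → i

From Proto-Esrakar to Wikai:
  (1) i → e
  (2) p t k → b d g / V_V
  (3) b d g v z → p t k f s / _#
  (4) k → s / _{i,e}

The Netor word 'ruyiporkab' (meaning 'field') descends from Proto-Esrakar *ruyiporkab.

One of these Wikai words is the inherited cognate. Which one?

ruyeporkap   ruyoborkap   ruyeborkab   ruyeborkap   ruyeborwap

ruyeborkap

Wikai: *ruyiporkab
  ruyiporkab → ruyeporkab   [vowel merger]
  ruyeporkab → ruyeborkab   [intervocalic voicing]
  ruyeborkab → ruyeborkap   [final devoicing]
  ruyeborkap (rule 4 does not apply)
  giving Wikai ruyeborkap.
The other candidates each miss or misapply at least one Wikai change.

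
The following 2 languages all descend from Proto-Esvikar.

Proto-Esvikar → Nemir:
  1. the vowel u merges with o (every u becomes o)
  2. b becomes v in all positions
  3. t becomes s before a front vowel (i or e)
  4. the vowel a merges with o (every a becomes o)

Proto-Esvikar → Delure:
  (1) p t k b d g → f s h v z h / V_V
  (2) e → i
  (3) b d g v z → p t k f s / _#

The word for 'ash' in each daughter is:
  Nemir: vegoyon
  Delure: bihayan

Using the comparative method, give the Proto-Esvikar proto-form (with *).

Position 6: Nemir has o, Delure has a. Delure preserves a here (none of its changes turn any other segment into a), so the proto-segment is *a.
Position 3: Nemir has g, Delure has h. Nemir preserves g here (none of its changes turn any other segment into g), so the proto-segment is *g.
This points to *begayan. Verify forward in each daughter:
Nemir: *begayan
  begayan (rule 1 does not apply)
  begayan → vegayan   [unconditioned shift]
  vegayan (rule 3 does not apply)
  vegayan → vegoyon   [vowel merger]
  giving Nemir vegoyon.
Delure: start from *begayan.
  rule 1 (intervocalic lenition): begayan → behayan
  rule 2 (vowel merger): behayan → bihayan
  rule 3: no change — bihayan
  ⇒ Delure bihayan
Only *begayan yields all of Nemir vegoyon, Delure bihayan.

*begayan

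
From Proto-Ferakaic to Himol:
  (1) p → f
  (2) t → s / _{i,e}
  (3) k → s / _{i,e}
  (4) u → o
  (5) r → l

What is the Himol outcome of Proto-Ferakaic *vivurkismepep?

vivolsismefef

Himol: start from *vivurkismepep.
  rule 1 (unconditioned shift): vivurkismepep → vivurkismefef
  rule 2: no change — vivurkismefef
  rule 3 (palatalisation): vivurkismefef → vivursismefef
  rule 4 (vowel merger): vivursismefef → vivorsismefef
  rule 5 (unconditioned shift): vivorsismefef → vivolsismefef
  ⇒ Himol vivolsismefef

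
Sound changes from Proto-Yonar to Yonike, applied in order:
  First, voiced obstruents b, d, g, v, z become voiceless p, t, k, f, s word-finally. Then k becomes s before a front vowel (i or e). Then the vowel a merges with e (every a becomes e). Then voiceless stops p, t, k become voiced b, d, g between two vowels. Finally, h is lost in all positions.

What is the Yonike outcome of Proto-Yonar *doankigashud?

doensigesut

Yonike: start from *doankigashud.
  rule 1 (final devoicing): doankigashud → doankigashut
  rule 2 (palatalisation): doankigashut → doansigashut
  rule 3 (vowel merger): doansigashut → doensigeshut
  rule 4: no change — doensigeshut
  rule 5 (h-loss): doensigeshut → doensigesut
  ⇒ Yonike doensigesut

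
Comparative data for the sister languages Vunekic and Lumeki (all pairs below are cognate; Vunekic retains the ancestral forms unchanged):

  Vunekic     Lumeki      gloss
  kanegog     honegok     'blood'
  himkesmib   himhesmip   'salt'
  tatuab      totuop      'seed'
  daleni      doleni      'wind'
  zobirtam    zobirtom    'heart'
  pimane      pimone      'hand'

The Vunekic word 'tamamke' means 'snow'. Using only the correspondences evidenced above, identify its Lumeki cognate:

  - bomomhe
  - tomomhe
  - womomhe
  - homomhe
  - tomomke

zobirtam ~ zobirtom — Vunekic a corresponds to Lumeki o after a consonant, before a nasal.
himkesmib ~ himhesmip — Vunekic k corresponds to Lumeki h after a consonant, before a front vowel.
Applying these to Vunekic 'tamamke':
  tamamke → tomamke   (a→o after a consonant, before a nasal)
  tomamke → tomomke   (a→o after a consonant, before a nasal)
  tomomke → tomomhe   (k→h after a consonant, before a front vowel)
So the Lumeki cognate is 'tomomhe'.

tomomhe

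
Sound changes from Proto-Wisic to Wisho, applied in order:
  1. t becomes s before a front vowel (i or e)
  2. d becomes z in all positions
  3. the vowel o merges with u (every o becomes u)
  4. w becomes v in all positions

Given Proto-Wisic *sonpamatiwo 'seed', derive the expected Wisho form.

Wisho: start from *sonpamatiwo.
  rule 1 (palatalisation): sonpamatiwo → sonpamasiwo
  rule 2: no change — sonpamasiwo
  rule 3 (vowel merger): sonpamasiwo → sunpamasiwu
  rule 4 (unconditioned shift): sunpamasiwu → sunpamasivu
  ⇒ Wisho sunpamasivu

sunpamasivu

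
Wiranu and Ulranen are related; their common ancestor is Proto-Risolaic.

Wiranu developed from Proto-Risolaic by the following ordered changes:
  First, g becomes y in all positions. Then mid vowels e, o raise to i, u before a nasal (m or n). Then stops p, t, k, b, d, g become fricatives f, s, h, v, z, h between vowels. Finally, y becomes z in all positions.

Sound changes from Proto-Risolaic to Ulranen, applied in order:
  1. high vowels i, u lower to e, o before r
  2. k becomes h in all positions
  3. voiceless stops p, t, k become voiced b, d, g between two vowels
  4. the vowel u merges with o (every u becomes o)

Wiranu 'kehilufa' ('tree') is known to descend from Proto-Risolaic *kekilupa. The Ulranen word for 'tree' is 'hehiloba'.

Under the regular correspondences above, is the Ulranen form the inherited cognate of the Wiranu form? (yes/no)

Derive the expected Ulranen reflex of *kekilupa:
Ulranen: start from *kekilupa.
  rule 1: no change — kekilupa
  rule 2 (unconditioned shift): kekilupa → hehilupa
  rule 3 (intervocalic voicing): hehilupa → hehiluba
  rule 4 (vowel merger): hehiluba → hehiloba
  ⇒ Ulranen hehiloba
Ulranen 'hehiloba' matches the regular reflex exactly, so the pair is cognate.

yes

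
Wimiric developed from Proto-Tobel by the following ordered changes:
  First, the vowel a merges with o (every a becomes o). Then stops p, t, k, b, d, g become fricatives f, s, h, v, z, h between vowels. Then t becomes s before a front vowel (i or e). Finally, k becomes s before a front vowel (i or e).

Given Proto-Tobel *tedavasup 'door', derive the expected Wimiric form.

Wimiric: *tedavasup
  tedavasup → tedovosup   [vowel merger]
  tedovosup → tezovosup   [intervocalic lenition]
  tezovosup → sezovosup   [palatalisation]
  sezovosup (rule 4 does not apply)
  giving Wimiric sezovosup.

sezovosup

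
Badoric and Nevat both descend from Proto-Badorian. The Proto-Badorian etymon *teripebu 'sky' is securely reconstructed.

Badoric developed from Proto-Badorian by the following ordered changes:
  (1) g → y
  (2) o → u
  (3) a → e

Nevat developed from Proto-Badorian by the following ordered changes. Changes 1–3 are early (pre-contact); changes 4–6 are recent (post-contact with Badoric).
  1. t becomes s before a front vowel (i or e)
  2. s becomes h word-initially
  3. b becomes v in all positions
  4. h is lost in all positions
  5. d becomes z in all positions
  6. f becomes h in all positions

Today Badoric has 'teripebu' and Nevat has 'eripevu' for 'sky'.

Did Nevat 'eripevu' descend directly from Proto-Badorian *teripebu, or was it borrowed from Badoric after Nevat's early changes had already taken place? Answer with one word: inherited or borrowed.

If inherited, *teripebu would pass through all of Nevat's changes:
Nevat: start from *teripebu.
  rule 1 (palatalisation): teripebu → seripebu
  rule 2 (debuccalisation): seripebu → heripebu
  rule 3 (unconditioned shift): heripebu → heripevu
  rule 4 (h-loss): heripevu → eripevu
  rule 5: no change — eripevu
  rule 6: no change — eripevu
  ⇒ Nevat eripevu
If borrowed from Badoric 'teripebu' after the early changes, it would undergo only the recent ones:
  rule 4 (h-loss): no change (teripebu)
  rule 5 (unconditioned shift): no change (teripebu)
  rule 6 (unconditioned shift): no change (teripebu)
  ⇒ as a loan: teripebu
Nevat 'eripevu' matches the inherited outcome exactly, so it is an inherited cognate, not a loan.

inherited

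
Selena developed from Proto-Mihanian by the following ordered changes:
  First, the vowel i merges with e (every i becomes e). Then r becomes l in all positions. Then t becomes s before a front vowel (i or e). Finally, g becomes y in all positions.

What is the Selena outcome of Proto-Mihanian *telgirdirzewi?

Selena: *telgirdirzewi > telgerderzewe > telgeldelzewe > selgeldelzewe > selyeldelzewe  (by vowel merger, unconditioned shift, palatalisation, unconditioned shift)

selyeldelzewe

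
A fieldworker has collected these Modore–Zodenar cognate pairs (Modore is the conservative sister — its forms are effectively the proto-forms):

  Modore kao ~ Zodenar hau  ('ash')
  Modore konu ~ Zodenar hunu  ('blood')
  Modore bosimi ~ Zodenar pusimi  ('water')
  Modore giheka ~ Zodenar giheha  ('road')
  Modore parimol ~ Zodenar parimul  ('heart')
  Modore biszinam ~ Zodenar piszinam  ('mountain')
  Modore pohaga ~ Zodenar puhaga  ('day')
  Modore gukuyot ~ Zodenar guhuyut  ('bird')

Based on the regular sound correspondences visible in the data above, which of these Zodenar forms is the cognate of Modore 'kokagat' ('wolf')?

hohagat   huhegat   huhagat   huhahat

konu ~ hunu — Modore k corresponds to Zodenar h word-initially before a back vowel.
bosimi ~ pusimi, parimol ~ parimul — Modore o corresponds to Zodenar u after a consonant, before a consonant other than r, m, n, p, b, f, v.
giheka ~ giheha — Modore k corresponds to Zodenar h between vowels (before a back vowel).
Applying these to Modore 'kokagat':
  kokagat → hokagat   (k→h word-initially before a back vowel)
  hokagat → hukagat   (o→u after a consonant, before a consonant other than r, m, n, p, b, f, v)
  hukagat → huhagat   (k→h between vowels (before a back vowel))
So the Zodenar cognate is 'huhagat'.

huhagat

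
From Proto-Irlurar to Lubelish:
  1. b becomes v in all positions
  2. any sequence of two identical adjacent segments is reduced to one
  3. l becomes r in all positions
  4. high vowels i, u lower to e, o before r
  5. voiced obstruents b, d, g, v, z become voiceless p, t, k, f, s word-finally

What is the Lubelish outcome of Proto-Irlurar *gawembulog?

Lubelish: *gawembulog
  gawembulog → gawemvulog   [unconditioned shift]
  gawemvulog (rule 2 does not apply)
  gawemvulog → gawemvurog   [unconditioned shift]
  gawemvurog → gawemvorog   [pre-rhotic lowering]
  gawemvorog → gawemvorok   [final devoicing]
  giving Lubelish gawemvorok.

gawemvorok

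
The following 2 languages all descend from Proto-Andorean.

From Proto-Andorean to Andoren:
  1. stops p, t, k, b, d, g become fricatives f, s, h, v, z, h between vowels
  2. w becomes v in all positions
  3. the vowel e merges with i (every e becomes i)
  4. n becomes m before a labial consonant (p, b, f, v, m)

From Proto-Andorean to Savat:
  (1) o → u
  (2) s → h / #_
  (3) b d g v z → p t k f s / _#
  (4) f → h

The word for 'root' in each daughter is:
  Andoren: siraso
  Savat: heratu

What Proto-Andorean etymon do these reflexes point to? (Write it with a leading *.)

Position 2: Andoren has i, Savat has e. Savat preserves e here (none of its changes turn any other segment into e), so the proto-segment is *e.
Position 1: Andoren has s, Savat has h. Taking the neighbouring segments as reconstructed: Andoren s can only go back to *s; Savat h could go back to *f or *s or *h — the one source consistent with every daughter is *s.
Verify the candidate proto-form against each daughter:
Andoren: *serato
  serato → seraso   [intervocalic lenition]
  seraso (rule 2 does not apply)
  seraso → siraso   [vowel merger]
  siraso (rule 4 does not apply)
  giving Andoren siraso.
Savat: *serato > seratu > heratu  (by vowel merger, debuccalisation)
No other proto-form is consistent with every reflex, so the reconstruction is *serato.

*serato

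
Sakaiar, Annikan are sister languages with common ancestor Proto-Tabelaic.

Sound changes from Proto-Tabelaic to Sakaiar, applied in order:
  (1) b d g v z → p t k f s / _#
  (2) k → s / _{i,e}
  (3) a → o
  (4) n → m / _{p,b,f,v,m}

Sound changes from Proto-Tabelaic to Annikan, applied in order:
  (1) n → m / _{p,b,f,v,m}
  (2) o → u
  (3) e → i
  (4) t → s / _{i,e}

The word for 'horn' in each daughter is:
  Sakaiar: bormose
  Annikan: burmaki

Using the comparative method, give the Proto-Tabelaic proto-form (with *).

Position 7: Sakaiar has e, Annikan has i. Sakaiar preserves e here (none of its changes turn any other segment into e), so the proto-segment is *e.
Position 6: Sakaiar has s, Annikan has k. Annikan preserves k here (none of its changes turn any other segment into k), so the proto-segment is *k.
Position 2: Sakaiar has o, Annikan has u. Taking the neighbouring segments as reconstructed: Sakaiar o could go back to *a or *o; Annikan u could go back to *o or *u — the one source consistent with every daughter is *o.
Continuing position by position gives *bormake; check it forward:
Sakaiar: *bormake > bormase > bormose  (by palatalisation, vowel merger)
Annikan: *bormake > burmake > burmaki  (by vowel merger, vowel merger)
No other proto-form is consistent with every reflex, so the reconstruction is *bormake.

*bormake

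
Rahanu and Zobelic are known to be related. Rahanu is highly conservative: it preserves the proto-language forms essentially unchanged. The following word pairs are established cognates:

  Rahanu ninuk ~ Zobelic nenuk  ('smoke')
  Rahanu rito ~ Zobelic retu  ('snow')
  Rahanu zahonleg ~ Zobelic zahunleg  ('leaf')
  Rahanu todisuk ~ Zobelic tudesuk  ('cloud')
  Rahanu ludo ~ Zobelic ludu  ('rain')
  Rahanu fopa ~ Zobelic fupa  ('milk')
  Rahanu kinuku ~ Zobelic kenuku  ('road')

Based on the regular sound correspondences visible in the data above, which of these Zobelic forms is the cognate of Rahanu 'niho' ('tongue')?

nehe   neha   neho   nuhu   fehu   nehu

nehu

rito ~ retu, todisuk ~ tudesuk — Rahanu i corresponds to Zobelic e after a consonant, before a consonant other than r, m, n, p, b, f, v.
rito ~ retu, ludo ~ ludu — Rahanu o corresponds to Zobelic u word-finally.
Applying these to Rahanu 'niho':
  niho → neho   (i→e after a consonant, before a consonant other than r, m, n, p, b, f, v)
  neho → nehu   (o→u word-finally)
So the Zobelic cognate is 'nehu'.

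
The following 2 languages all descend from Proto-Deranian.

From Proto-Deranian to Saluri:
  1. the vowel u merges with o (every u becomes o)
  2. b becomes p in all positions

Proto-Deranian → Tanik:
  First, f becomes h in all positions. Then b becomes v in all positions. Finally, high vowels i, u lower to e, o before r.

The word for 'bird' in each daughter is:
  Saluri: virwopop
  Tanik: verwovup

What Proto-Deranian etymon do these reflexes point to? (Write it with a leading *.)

*virwobup

Position 2: Saluri has i, Tanik has e. Saluri preserves i here (none of its changes turn any other segment into i), so the proto-segment is *i.
Position 7: Saluri has o, Tanik has u. Tanik preserves u here (none of its changes turn any other segment into u), so the proto-segment is *u.
Continuing position by position gives *virwobup; check it forward:
Saluri: *virwobup
  virwobup → virwobop   [vowel merger]
  virwobop → virwopop   [unconditioned shift]
  giving Saluri virwopop.
Tanik: *virwobup
  virwobup (rule 1 does not apply)
  virwobup → virwovup   [unconditioned shift]
  virwovup → verwovup   [pre-rhotic lowering]
  giving Tanik verwovup.
Only *virwobup yields all of Saluri virwopop, Tanik verwovup.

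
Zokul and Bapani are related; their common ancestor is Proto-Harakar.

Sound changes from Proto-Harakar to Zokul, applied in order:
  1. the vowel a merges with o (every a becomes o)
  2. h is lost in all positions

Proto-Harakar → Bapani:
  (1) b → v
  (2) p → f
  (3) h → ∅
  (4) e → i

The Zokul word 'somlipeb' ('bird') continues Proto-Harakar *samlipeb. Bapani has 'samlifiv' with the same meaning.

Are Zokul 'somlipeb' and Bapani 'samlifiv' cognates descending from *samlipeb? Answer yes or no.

Derive the expected Bapani reflex of *samlipeb:
Bapani: start from *samlipeb.
  rule 1 (unconditioned shift): samlipeb → samlipev
  rule 2 (unconditioned shift): samlipev → samlifev
  rule 3: no change — samlifev
  rule 4 (vowel merger): samlifev → samlifiv
  ⇒ Bapani samlifiv
Bapani 'samlifiv' matches the regular reflex exactly, so the pair is cognate.

yes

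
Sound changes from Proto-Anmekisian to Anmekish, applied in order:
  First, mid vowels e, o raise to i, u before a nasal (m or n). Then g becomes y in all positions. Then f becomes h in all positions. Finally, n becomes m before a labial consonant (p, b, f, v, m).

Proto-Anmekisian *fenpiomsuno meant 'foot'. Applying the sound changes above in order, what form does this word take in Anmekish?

Anmekish: *fenpiomsuno > finpiumsuno > hinpiumsuno > himpiumsuno  (by pre-nasal raising, unconditioned shift, nasal place assimilation)

himpiumsuno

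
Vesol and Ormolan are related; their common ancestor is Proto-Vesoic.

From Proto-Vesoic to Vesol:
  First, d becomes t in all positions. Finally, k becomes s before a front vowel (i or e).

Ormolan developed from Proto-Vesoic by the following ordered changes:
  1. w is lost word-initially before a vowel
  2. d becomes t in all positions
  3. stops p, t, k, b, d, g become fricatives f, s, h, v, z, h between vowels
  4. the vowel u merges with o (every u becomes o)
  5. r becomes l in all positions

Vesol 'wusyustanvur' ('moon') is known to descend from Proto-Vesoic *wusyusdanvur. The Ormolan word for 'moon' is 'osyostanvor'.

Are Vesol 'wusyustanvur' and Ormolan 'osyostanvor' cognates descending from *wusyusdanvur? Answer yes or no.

no

Derive the expected Ormolan reflex of *wusyusdanvur:
Ormolan: start from *wusyusdanvur.
  rule 1 (glide loss): wusyusdanvur → usyusdanvur
  rule 2 (unconditioned shift): usyusdanvur → usyustanvur
  rule 3: no change — usyustanvur
  rule 4 (vowel merger): usyustanvur → osyostanvor
  rule 5 (unconditioned shift): osyostanvor → osyostanvol
  ⇒ Ormolan osyostanvol
The regular Ormolan reflex would be 'osyostanvol', but the attested form is 'osyostanvor'. The correspondence is irregular, so they are not cognates (the Ormolan form has a different source).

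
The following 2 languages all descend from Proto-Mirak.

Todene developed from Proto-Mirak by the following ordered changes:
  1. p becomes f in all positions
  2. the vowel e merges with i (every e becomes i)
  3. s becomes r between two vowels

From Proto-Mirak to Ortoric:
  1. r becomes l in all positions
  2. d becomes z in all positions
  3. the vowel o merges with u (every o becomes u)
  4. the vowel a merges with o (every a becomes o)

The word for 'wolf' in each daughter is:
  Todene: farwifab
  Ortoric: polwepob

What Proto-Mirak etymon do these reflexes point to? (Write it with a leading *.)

Position 2: Todene has a, Ortoric has o. Todene preserves a here (none of its changes turn any other segment into a), so the proto-segment is *a.
Position 5: Todene has i, Ortoric has e. Ortoric preserves e here (none of its changes turn any other segment into e), so the proto-segment is *e.
This points to *parwepab. Verify forward in each daughter:
Todene: start from *parwepab.
  rule 1 (unconditioned shift): parwepab → farwefab
  rule 2 (vowel merger): farwefab → farwifab
  rule 3: no change — farwifab
  ⇒ Todene farwifab
Ortoric: *parwepab
  parwepab → palwepab   [unconditioned shift]
  palwepab (rule 2 does not apply)
  palwepab (rule 3 does not apply)
  palwepab → polwepob   [vowel merger]
  giving Ortoric polwepob.
Only *parwepab yields all of Todene farwifab, Ortoric polwepob.

*parwepab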